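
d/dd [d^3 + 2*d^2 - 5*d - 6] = 3*d^2 + 4*d - 5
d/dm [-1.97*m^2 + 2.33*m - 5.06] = 2.33 - 3.94*m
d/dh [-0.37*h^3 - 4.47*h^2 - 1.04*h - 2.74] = -1.11*h^2 - 8.94*h - 1.04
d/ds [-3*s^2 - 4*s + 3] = -6*s - 4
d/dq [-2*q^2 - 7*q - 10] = -4*q - 7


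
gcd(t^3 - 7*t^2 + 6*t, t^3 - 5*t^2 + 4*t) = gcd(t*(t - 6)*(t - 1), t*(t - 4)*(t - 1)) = t^2 - t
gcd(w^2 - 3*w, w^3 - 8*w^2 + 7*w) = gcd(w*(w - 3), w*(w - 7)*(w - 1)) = w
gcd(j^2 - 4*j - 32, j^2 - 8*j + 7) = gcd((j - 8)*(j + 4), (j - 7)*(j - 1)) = 1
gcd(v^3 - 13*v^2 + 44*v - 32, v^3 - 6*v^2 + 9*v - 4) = v^2 - 5*v + 4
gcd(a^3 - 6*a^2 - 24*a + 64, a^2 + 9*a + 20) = a + 4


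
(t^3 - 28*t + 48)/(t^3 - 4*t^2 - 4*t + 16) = (t + 6)/(t + 2)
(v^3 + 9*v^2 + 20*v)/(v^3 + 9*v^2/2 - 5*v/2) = 2*(v + 4)/(2*v - 1)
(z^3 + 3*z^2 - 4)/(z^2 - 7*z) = (z^3 + 3*z^2 - 4)/(z*(z - 7))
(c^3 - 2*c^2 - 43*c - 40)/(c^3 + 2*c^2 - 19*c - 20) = (c - 8)/(c - 4)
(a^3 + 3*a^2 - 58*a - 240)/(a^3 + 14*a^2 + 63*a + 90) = (a - 8)/(a + 3)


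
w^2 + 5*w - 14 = (w - 2)*(w + 7)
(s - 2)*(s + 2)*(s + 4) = s^3 + 4*s^2 - 4*s - 16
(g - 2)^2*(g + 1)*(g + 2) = g^4 - g^3 - 6*g^2 + 4*g + 8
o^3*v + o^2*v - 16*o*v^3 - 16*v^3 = (o - 4*v)*(o + 4*v)*(o*v + v)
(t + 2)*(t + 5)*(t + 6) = t^3 + 13*t^2 + 52*t + 60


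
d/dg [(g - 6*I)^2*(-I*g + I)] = I*(g - 6*I)*(-3*g + 2 + 6*I)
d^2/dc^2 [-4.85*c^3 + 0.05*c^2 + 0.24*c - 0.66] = 0.1 - 29.1*c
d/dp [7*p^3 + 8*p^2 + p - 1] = 21*p^2 + 16*p + 1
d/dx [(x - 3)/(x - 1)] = 2/(x - 1)^2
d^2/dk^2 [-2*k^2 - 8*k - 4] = -4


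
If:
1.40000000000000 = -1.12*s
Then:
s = -1.25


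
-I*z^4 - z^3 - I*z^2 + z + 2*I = (z - 1)*(z - 2*I)*(z + I)*(-I*z - I)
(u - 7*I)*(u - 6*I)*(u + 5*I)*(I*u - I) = I*u^4 + 8*u^3 - I*u^3 - 8*u^2 + 23*I*u^2 + 210*u - 23*I*u - 210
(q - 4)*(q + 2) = q^2 - 2*q - 8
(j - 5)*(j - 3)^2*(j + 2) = j^4 - 9*j^3 + 17*j^2 + 33*j - 90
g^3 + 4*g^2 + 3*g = g*(g + 1)*(g + 3)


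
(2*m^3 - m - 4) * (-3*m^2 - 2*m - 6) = -6*m^5 - 4*m^4 - 9*m^3 + 14*m^2 + 14*m + 24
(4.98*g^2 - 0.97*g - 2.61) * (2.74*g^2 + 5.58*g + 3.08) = 13.6452*g^4 + 25.1306*g^3 + 2.7744*g^2 - 17.5514*g - 8.0388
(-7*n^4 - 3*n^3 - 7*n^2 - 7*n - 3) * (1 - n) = 7*n^5 - 4*n^4 + 4*n^3 - 4*n - 3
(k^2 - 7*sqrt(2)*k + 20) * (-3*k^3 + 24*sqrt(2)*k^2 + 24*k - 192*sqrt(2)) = -3*k^5 + 45*sqrt(2)*k^4 - 372*k^3 + 120*sqrt(2)*k^2 + 3168*k - 3840*sqrt(2)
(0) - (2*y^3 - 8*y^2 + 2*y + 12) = -2*y^3 + 8*y^2 - 2*y - 12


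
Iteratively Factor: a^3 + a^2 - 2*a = (a + 2)*(a^2 - a) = a*(a + 2)*(a - 1)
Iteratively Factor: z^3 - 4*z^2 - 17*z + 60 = (z + 4)*(z^2 - 8*z + 15) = (z - 3)*(z + 4)*(z - 5)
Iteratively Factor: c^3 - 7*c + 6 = (c - 2)*(c^2 + 2*c - 3) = (c - 2)*(c + 3)*(c - 1)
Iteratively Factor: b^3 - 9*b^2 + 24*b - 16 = (b - 4)*(b^2 - 5*b + 4) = (b - 4)*(b - 1)*(b - 4)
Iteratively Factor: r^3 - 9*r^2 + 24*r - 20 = (r - 2)*(r^2 - 7*r + 10) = (r - 2)^2*(r - 5)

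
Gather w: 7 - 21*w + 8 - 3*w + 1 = 16 - 24*w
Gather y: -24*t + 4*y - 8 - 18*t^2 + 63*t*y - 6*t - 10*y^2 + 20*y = -18*t^2 - 30*t - 10*y^2 + y*(63*t + 24) - 8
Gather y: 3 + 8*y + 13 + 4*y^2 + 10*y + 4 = 4*y^2 + 18*y + 20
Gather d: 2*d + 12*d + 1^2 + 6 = 14*d + 7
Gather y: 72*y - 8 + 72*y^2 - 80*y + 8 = 72*y^2 - 8*y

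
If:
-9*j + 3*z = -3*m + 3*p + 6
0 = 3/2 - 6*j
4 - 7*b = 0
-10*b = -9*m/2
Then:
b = 4/7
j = 1/4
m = 80/63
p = z - 373/252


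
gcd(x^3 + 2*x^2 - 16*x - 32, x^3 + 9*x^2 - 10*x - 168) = x - 4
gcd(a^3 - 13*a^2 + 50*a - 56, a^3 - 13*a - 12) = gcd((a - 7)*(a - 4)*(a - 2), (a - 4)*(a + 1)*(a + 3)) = a - 4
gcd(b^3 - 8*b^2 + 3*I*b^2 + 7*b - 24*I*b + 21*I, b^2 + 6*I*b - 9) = b + 3*I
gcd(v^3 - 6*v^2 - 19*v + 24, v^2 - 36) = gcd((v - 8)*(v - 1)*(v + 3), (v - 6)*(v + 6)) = 1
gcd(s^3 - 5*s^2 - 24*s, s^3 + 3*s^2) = s^2 + 3*s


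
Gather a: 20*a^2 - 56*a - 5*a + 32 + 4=20*a^2 - 61*a + 36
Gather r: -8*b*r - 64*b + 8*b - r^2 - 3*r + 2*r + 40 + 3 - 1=-56*b - r^2 + r*(-8*b - 1) + 42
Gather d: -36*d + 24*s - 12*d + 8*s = -48*d + 32*s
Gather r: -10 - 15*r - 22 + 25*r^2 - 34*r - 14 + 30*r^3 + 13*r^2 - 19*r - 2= 30*r^3 + 38*r^2 - 68*r - 48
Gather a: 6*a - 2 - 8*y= 6*a - 8*y - 2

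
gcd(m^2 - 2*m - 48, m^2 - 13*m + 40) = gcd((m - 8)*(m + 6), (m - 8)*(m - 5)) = m - 8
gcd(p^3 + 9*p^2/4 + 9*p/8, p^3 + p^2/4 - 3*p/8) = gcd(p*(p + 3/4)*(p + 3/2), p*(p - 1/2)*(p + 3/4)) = p^2 + 3*p/4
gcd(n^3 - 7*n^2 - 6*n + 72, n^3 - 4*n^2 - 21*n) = n + 3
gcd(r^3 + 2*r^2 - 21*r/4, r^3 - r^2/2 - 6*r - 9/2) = 1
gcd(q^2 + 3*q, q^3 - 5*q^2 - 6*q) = q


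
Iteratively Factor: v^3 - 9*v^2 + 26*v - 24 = (v - 2)*(v^2 - 7*v + 12) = (v - 3)*(v - 2)*(v - 4)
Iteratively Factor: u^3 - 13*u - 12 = (u + 3)*(u^2 - 3*u - 4) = (u + 1)*(u + 3)*(u - 4)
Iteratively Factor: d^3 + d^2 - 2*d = (d - 1)*(d^2 + 2*d) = d*(d - 1)*(d + 2)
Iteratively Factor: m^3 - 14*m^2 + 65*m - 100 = (m - 5)*(m^2 - 9*m + 20) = (m - 5)^2*(m - 4)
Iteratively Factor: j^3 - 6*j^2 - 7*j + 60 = (j - 5)*(j^2 - j - 12) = (j - 5)*(j - 4)*(j + 3)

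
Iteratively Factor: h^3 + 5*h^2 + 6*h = (h + 2)*(h^2 + 3*h) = (h + 2)*(h + 3)*(h)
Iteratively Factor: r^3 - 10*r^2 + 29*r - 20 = (r - 4)*(r^2 - 6*r + 5) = (r - 4)*(r - 1)*(r - 5)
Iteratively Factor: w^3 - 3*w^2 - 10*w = (w + 2)*(w^2 - 5*w) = (w - 5)*(w + 2)*(w)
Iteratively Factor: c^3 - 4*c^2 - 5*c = (c - 5)*(c^2 + c) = c*(c - 5)*(c + 1)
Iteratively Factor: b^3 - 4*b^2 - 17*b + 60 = (b - 5)*(b^2 + b - 12) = (b - 5)*(b + 4)*(b - 3)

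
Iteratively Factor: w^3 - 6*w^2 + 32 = (w - 4)*(w^2 - 2*w - 8) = (w - 4)*(w + 2)*(w - 4)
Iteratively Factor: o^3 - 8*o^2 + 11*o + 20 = (o - 5)*(o^2 - 3*o - 4) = (o - 5)*(o - 4)*(o + 1)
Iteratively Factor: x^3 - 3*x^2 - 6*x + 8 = (x - 1)*(x^2 - 2*x - 8) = (x - 1)*(x + 2)*(x - 4)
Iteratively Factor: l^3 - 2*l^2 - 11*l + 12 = (l - 4)*(l^2 + 2*l - 3) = (l - 4)*(l - 1)*(l + 3)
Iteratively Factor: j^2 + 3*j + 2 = (j + 1)*(j + 2)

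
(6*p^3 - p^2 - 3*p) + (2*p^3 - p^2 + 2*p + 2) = 8*p^3 - 2*p^2 - p + 2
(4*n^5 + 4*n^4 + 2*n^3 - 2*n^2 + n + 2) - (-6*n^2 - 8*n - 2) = 4*n^5 + 4*n^4 + 2*n^3 + 4*n^2 + 9*n + 4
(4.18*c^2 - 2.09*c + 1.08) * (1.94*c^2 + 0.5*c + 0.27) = 8.1092*c^4 - 1.9646*c^3 + 2.1788*c^2 - 0.0243*c + 0.2916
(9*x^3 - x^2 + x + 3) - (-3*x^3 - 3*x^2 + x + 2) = 12*x^3 + 2*x^2 + 1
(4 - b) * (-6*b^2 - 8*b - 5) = 6*b^3 - 16*b^2 - 27*b - 20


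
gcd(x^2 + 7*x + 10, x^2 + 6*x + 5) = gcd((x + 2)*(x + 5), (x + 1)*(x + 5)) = x + 5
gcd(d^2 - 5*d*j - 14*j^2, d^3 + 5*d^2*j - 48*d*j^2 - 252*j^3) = d - 7*j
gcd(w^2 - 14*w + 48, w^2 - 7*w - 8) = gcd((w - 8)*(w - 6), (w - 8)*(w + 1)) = w - 8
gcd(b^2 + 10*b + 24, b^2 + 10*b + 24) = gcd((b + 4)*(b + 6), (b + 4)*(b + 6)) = b^2 + 10*b + 24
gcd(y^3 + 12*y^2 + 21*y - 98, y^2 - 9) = 1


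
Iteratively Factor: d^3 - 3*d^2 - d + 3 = (d - 3)*(d^2 - 1) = (d - 3)*(d - 1)*(d + 1)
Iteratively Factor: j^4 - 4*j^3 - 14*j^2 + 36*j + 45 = (j + 3)*(j^3 - 7*j^2 + 7*j + 15) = (j - 3)*(j + 3)*(j^2 - 4*j - 5) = (j - 5)*(j - 3)*(j + 3)*(j + 1)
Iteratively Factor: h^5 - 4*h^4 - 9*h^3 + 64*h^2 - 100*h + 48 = (h - 1)*(h^4 - 3*h^3 - 12*h^2 + 52*h - 48) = (h - 1)*(h + 4)*(h^3 - 7*h^2 + 16*h - 12) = (h - 2)*(h - 1)*(h + 4)*(h^2 - 5*h + 6) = (h - 2)^2*(h - 1)*(h + 4)*(h - 3)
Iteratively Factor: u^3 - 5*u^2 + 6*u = (u - 2)*(u^2 - 3*u) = u*(u - 2)*(u - 3)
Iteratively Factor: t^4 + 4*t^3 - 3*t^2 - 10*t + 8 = (t + 4)*(t^3 - 3*t + 2) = (t - 1)*(t + 4)*(t^2 + t - 2) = (t - 1)*(t + 2)*(t + 4)*(t - 1)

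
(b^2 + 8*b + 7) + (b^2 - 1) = 2*b^2 + 8*b + 6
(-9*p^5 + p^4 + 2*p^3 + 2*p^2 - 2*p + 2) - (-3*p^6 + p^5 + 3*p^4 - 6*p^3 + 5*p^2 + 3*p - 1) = 3*p^6 - 10*p^5 - 2*p^4 + 8*p^3 - 3*p^2 - 5*p + 3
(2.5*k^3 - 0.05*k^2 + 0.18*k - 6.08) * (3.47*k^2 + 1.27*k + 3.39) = 8.675*k^5 + 3.0015*k^4 + 9.0361*k^3 - 21.0385*k^2 - 7.1114*k - 20.6112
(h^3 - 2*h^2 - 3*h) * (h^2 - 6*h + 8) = h^5 - 8*h^4 + 17*h^3 + 2*h^2 - 24*h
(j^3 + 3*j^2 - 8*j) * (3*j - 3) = 3*j^4 + 6*j^3 - 33*j^2 + 24*j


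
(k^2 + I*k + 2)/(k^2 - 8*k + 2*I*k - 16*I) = (k - I)/(k - 8)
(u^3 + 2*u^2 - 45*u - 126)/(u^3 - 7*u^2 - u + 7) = (u^2 + 9*u + 18)/(u^2 - 1)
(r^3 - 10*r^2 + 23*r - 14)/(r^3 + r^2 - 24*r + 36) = (r^2 - 8*r + 7)/(r^2 + 3*r - 18)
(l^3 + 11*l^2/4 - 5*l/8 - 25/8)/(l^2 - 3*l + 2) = (8*l^2 + 30*l + 25)/(8*(l - 2))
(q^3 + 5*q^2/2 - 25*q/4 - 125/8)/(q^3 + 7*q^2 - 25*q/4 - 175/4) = (q + 5/2)/(q + 7)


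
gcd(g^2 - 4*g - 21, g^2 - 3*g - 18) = g + 3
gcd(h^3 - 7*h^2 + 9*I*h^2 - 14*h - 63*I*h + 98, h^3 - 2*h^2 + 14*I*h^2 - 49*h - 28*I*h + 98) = h + 7*I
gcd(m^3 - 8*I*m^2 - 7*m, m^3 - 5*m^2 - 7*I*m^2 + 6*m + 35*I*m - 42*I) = m - 7*I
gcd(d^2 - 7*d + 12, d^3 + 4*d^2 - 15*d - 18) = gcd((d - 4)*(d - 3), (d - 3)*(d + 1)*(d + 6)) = d - 3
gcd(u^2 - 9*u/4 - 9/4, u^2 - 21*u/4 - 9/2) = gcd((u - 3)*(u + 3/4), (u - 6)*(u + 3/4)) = u + 3/4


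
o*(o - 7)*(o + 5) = o^3 - 2*o^2 - 35*o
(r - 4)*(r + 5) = r^2 + r - 20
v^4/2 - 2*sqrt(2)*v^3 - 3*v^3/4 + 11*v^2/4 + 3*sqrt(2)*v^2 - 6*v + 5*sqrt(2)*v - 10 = (v/2 + 1/2)*(v - 5/2)*(v - 2*sqrt(2))^2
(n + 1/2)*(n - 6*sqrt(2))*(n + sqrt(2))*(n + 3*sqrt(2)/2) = n^4 - 7*sqrt(2)*n^3/2 + n^3/2 - 27*n^2 - 7*sqrt(2)*n^2/4 - 18*sqrt(2)*n - 27*n/2 - 9*sqrt(2)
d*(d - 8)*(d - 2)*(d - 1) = d^4 - 11*d^3 + 26*d^2 - 16*d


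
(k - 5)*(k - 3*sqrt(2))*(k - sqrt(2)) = k^3 - 4*sqrt(2)*k^2 - 5*k^2 + 6*k + 20*sqrt(2)*k - 30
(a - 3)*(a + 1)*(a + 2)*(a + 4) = a^4 + 4*a^3 - 7*a^2 - 34*a - 24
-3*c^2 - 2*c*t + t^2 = (-3*c + t)*(c + t)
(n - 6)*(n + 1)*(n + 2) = n^3 - 3*n^2 - 16*n - 12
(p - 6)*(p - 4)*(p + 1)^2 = p^4 - 8*p^3 + 5*p^2 + 38*p + 24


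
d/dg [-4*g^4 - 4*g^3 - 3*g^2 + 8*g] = -16*g^3 - 12*g^2 - 6*g + 8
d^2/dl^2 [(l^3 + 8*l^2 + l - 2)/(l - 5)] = 2*(l^3 - 15*l^2 + 75*l + 203)/(l^3 - 15*l^2 + 75*l - 125)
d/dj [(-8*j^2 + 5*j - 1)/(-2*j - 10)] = (4*j^2 + 40*j - 13)/(j^2 + 10*j + 25)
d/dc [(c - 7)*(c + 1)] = 2*c - 6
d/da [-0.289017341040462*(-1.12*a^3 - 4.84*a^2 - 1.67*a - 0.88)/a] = 0.647398843930636*a + 1.39884393063584 - 0.254335260115607/a^2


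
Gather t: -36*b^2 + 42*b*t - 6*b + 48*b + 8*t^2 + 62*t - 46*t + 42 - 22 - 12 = -36*b^2 + 42*b + 8*t^2 + t*(42*b + 16) + 8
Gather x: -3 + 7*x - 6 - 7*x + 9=0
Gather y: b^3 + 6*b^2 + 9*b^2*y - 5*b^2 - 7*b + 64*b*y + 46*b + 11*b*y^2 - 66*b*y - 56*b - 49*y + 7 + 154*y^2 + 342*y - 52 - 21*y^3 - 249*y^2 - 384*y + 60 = b^3 + b^2 - 17*b - 21*y^3 + y^2*(11*b - 95) + y*(9*b^2 - 2*b - 91) + 15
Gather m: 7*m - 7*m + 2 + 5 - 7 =0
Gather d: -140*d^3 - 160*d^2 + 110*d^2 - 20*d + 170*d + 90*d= -140*d^3 - 50*d^2 + 240*d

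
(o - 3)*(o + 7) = o^2 + 4*o - 21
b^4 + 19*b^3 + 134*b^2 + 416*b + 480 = (b + 4)^2*(b + 5)*(b + 6)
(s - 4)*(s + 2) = s^2 - 2*s - 8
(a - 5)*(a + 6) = a^2 + a - 30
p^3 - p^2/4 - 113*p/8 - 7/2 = (p - 4)*(p + 1/4)*(p + 7/2)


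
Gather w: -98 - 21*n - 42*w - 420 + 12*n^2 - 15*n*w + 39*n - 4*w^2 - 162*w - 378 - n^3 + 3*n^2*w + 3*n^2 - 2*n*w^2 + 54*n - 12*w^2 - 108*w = -n^3 + 15*n^2 + 72*n + w^2*(-2*n - 16) + w*(3*n^2 - 15*n - 312) - 896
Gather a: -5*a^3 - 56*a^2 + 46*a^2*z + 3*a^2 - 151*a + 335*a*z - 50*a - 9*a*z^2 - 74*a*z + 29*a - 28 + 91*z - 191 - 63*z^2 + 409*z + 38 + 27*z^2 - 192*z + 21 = -5*a^3 + a^2*(46*z - 53) + a*(-9*z^2 + 261*z - 172) - 36*z^2 + 308*z - 160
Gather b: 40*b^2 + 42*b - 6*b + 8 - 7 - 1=40*b^2 + 36*b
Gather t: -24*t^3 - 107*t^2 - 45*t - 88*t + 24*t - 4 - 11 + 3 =-24*t^3 - 107*t^2 - 109*t - 12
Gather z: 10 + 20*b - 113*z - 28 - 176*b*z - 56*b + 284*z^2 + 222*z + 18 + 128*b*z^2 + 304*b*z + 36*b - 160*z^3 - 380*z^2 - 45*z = -160*z^3 + z^2*(128*b - 96) + z*(128*b + 64)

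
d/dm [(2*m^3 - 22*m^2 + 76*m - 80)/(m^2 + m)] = 2*(m^4 + 2*m^3 - 49*m^2 + 80*m + 40)/(m^2*(m^2 + 2*m + 1))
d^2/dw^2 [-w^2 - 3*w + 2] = -2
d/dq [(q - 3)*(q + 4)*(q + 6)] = 3*q^2 + 14*q - 6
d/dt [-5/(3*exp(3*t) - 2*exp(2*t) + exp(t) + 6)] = (45*exp(2*t) - 20*exp(t) + 5)*exp(t)/(3*exp(3*t) - 2*exp(2*t) + exp(t) + 6)^2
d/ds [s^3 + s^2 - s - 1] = 3*s^2 + 2*s - 1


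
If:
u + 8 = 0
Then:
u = -8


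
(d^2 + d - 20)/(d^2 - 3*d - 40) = (d - 4)/(d - 8)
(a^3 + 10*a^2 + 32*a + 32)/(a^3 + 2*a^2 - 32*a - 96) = (a + 2)/(a - 6)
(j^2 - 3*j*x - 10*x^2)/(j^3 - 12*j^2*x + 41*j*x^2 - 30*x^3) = (j + 2*x)/(j^2 - 7*j*x + 6*x^2)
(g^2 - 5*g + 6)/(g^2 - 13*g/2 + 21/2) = 2*(g - 2)/(2*g - 7)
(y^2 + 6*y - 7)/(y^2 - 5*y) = (y^2 + 6*y - 7)/(y*(y - 5))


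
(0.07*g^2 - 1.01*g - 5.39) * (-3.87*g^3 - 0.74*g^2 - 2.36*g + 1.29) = -0.2709*g^5 + 3.8569*g^4 + 21.4415*g^3 + 6.4625*g^2 + 11.4175*g - 6.9531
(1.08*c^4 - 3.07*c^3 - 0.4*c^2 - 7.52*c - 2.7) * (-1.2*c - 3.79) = -1.296*c^5 - 0.409200000000001*c^4 + 12.1153*c^3 + 10.54*c^2 + 31.7408*c + 10.233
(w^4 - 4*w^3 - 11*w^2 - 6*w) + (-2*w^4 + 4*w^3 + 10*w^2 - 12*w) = -w^4 - w^2 - 18*w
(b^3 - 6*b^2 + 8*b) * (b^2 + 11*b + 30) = b^5 + 5*b^4 - 28*b^3 - 92*b^2 + 240*b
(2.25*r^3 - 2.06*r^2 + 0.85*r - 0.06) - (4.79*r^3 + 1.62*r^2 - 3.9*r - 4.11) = -2.54*r^3 - 3.68*r^2 + 4.75*r + 4.05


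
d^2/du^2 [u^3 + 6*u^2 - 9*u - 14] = 6*u + 12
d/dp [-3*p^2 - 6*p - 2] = -6*p - 6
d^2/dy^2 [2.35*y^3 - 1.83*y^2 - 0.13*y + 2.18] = 14.1*y - 3.66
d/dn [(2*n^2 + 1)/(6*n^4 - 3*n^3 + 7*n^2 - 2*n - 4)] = (-24*n^5 + 6*n^4 - 24*n^3 + 5*n^2 - 30*n + 2)/(36*n^8 - 36*n^7 + 93*n^6 - 66*n^5 + 13*n^4 - 4*n^3 - 52*n^2 + 16*n + 16)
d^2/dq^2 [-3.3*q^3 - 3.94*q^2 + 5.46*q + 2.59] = -19.8*q - 7.88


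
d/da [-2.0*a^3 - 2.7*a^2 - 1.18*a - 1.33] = -6.0*a^2 - 5.4*a - 1.18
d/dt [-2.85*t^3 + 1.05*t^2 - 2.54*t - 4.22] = -8.55*t^2 + 2.1*t - 2.54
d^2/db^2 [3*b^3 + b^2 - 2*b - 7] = 18*b + 2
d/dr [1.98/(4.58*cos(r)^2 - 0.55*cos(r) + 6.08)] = (18.1368*cos(r) - 1.089)*sin(r)/(4.58*cos(r)^2 - 0.55*cos(r) + 6.08)^2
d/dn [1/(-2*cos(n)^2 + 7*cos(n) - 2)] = (7 - 4*cos(n))*sin(n)/(-7*cos(n) + cos(2*n) + 3)^2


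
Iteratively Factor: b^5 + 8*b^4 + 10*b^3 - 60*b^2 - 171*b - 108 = (b - 3)*(b^4 + 11*b^3 + 43*b^2 + 69*b + 36) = (b - 3)*(b + 4)*(b^3 + 7*b^2 + 15*b + 9) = (b - 3)*(b + 3)*(b + 4)*(b^2 + 4*b + 3) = (b - 3)*(b + 1)*(b + 3)*(b + 4)*(b + 3)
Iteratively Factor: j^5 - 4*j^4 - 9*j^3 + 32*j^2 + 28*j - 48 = (j - 4)*(j^4 - 9*j^2 - 4*j + 12) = (j - 4)*(j + 2)*(j^3 - 2*j^2 - 5*j + 6) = (j - 4)*(j - 3)*(j + 2)*(j^2 + j - 2) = (j - 4)*(j - 3)*(j + 2)^2*(j - 1)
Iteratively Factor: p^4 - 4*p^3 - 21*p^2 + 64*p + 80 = (p - 5)*(p^3 + p^2 - 16*p - 16) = (p - 5)*(p + 1)*(p^2 - 16) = (p - 5)*(p - 4)*(p + 1)*(p + 4)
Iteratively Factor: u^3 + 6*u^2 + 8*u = (u + 4)*(u^2 + 2*u) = (u + 2)*(u + 4)*(u)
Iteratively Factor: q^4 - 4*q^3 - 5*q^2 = (q)*(q^3 - 4*q^2 - 5*q) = q*(q - 5)*(q^2 + q) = q^2*(q - 5)*(q + 1)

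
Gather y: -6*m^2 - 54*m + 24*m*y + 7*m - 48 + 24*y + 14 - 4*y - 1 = -6*m^2 - 47*m + y*(24*m + 20) - 35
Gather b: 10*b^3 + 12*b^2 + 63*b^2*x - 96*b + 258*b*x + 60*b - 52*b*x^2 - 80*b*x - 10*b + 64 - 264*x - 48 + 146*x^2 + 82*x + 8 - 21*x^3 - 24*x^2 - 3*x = 10*b^3 + b^2*(63*x + 12) + b*(-52*x^2 + 178*x - 46) - 21*x^3 + 122*x^2 - 185*x + 24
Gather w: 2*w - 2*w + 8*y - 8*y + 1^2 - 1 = 0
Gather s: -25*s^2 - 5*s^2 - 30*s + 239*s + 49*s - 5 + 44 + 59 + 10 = -30*s^2 + 258*s + 108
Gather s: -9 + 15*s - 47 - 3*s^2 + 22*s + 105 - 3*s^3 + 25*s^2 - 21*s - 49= -3*s^3 + 22*s^2 + 16*s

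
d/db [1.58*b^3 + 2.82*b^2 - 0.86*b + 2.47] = 4.74*b^2 + 5.64*b - 0.86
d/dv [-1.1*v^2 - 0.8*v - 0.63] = -2.2*v - 0.8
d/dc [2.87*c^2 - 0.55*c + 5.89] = 5.74*c - 0.55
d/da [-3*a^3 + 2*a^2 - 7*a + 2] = -9*a^2 + 4*a - 7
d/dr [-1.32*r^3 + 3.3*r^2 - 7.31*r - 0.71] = -3.96*r^2 + 6.6*r - 7.31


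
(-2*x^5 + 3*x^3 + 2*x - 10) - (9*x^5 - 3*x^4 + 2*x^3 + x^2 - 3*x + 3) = -11*x^5 + 3*x^4 + x^3 - x^2 + 5*x - 13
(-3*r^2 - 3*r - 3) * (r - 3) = -3*r^3 + 6*r^2 + 6*r + 9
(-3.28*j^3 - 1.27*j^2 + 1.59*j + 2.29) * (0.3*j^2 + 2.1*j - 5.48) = -0.984*j^5 - 7.269*j^4 + 15.7844*j^3 + 10.9856*j^2 - 3.9042*j - 12.5492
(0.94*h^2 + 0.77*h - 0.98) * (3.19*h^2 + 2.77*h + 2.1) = 2.9986*h^4 + 5.0601*h^3 + 0.980700000000001*h^2 - 1.0976*h - 2.058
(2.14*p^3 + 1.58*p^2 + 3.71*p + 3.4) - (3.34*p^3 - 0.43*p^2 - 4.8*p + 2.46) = -1.2*p^3 + 2.01*p^2 + 8.51*p + 0.94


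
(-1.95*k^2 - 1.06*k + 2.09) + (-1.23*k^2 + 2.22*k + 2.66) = -3.18*k^2 + 1.16*k + 4.75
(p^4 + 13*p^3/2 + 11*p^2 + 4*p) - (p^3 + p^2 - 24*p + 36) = p^4 + 11*p^3/2 + 10*p^2 + 28*p - 36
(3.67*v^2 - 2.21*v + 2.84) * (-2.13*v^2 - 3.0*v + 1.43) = -7.8171*v^4 - 6.3027*v^3 + 5.8289*v^2 - 11.6803*v + 4.0612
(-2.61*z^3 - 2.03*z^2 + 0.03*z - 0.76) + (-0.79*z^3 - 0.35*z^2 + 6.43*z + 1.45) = -3.4*z^3 - 2.38*z^2 + 6.46*z + 0.69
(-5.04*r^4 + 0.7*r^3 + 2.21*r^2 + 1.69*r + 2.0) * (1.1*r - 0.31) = -5.544*r^5 + 2.3324*r^4 + 2.214*r^3 + 1.1739*r^2 + 1.6761*r - 0.62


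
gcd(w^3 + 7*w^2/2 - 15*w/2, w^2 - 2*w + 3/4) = w - 3/2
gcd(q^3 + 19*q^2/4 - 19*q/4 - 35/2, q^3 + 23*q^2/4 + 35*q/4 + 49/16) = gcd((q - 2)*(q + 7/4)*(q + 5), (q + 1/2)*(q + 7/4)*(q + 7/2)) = q + 7/4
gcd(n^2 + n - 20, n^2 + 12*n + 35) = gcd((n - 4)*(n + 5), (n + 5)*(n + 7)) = n + 5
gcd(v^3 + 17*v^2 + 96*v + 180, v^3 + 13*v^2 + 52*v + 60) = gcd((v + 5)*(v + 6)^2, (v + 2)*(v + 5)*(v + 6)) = v^2 + 11*v + 30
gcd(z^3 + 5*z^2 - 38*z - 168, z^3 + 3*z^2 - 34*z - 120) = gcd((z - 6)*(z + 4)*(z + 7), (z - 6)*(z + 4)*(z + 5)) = z^2 - 2*z - 24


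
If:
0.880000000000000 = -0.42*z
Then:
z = -2.10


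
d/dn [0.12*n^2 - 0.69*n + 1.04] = 0.24*n - 0.69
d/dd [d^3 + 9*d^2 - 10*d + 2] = 3*d^2 + 18*d - 10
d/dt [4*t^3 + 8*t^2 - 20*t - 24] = 12*t^2 + 16*t - 20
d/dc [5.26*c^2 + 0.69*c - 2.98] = 10.52*c + 0.69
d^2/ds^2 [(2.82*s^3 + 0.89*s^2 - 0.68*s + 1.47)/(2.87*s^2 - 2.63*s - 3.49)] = (2.8421709430404e-14*s^5 + 97.736682*s^3 + 281.440104*s^2 + 98.646546*s + 83.947218)/(23.639903*s^6 - 64.989141*s^5 - 26.685834*s^4 + 139.865767*s^3 + 32.450718*s^2 - 96.100989*s - 42.508549)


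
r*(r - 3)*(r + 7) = r^3 + 4*r^2 - 21*r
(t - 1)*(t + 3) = t^2 + 2*t - 3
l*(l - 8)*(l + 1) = l^3 - 7*l^2 - 8*l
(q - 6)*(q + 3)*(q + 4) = q^3 + q^2 - 30*q - 72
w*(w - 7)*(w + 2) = w^3 - 5*w^2 - 14*w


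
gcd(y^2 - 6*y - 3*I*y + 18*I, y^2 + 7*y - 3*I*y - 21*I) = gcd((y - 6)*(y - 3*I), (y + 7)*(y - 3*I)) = y - 3*I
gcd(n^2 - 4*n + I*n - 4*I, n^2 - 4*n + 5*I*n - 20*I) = n - 4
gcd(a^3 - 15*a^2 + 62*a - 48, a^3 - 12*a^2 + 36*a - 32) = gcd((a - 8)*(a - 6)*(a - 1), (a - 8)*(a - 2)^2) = a - 8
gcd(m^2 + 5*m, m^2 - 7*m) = m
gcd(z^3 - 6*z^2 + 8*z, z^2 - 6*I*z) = z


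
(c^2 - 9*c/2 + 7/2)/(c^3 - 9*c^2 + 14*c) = (2*c^2 - 9*c + 7)/(2*c*(c^2 - 9*c + 14))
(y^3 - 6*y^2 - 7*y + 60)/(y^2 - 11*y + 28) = (y^2 - 2*y - 15)/(y - 7)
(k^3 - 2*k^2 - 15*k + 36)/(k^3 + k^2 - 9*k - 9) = (k^2 + k - 12)/(k^2 + 4*k + 3)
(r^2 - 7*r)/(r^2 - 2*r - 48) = r*(7 - r)/(-r^2 + 2*r + 48)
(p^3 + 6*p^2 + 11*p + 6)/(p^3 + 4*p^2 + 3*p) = (p + 2)/p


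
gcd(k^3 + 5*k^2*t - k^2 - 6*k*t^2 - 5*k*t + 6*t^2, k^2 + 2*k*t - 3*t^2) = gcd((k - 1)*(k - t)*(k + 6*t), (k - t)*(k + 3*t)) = -k + t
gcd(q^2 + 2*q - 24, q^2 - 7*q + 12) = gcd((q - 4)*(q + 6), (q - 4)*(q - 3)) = q - 4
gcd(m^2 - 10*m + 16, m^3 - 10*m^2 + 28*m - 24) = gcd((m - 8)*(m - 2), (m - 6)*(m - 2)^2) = m - 2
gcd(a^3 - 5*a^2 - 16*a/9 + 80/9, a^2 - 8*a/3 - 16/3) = a + 4/3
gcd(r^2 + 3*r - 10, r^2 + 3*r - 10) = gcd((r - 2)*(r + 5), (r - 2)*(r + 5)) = r^2 + 3*r - 10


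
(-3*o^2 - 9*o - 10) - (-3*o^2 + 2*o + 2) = -11*o - 12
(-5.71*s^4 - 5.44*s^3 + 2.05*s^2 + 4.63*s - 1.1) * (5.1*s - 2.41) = -29.121*s^5 - 13.9829*s^4 + 23.5654*s^3 + 18.6725*s^2 - 16.7683*s + 2.651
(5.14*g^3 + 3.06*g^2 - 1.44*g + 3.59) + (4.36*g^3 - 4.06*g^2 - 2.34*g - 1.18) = 9.5*g^3 - 1.0*g^2 - 3.78*g + 2.41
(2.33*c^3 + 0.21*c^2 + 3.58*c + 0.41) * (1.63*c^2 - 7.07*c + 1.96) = 3.7979*c^5 - 16.1308*c^4 + 8.9175*c^3 - 24.2307*c^2 + 4.1181*c + 0.8036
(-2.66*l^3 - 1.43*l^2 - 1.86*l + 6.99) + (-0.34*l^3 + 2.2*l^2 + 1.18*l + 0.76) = -3.0*l^3 + 0.77*l^2 - 0.68*l + 7.75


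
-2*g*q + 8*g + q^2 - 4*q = (-2*g + q)*(q - 4)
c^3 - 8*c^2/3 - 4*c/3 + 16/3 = (c - 2)^2*(c + 4/3)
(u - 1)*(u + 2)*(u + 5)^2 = u^4 + 11*u^3 + 33*u^2 + 5*u - 50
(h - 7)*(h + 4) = h^2 - 3*h - 28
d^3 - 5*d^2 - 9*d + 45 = (d - 5)*(d - 3)*(d + 3)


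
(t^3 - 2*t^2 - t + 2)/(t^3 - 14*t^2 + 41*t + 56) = (t^2 - 3*t + 2)/(t^2 - 15*t + 56)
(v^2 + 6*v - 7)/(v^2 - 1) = (v + 7)/(v + 1)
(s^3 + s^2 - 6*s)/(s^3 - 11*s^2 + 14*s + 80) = s*(s^2 + s - 6)/(s^3 - 11*s^2 + 14*s + 80)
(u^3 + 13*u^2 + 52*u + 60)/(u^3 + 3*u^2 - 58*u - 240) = (u + 2)/(u - 8)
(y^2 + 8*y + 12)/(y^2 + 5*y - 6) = (y + 2)/(y - 1)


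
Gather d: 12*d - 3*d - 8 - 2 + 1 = 9*d - 9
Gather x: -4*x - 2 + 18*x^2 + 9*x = 18*x^2 + 5*x - 2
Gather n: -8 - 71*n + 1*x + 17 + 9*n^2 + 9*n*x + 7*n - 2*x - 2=9*n^2 + n*(9*x - 64) - x + 7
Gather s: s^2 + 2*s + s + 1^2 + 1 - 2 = s^2 + 3*s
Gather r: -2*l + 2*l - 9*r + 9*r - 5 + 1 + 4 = 0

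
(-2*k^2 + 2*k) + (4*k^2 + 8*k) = 2*k^2 + 10*k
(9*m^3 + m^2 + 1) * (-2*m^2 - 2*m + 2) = -18*m^5 - 20*m^4 + 16*m^3 - 2*m + 2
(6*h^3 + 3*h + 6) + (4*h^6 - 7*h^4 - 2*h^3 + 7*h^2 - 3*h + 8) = 4*h^6 - 7*h^4 + 4*h^3 + 7*h^2 + 14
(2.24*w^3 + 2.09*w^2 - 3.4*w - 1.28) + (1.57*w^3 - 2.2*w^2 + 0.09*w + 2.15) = 3.81*w^3 - 0.11*w^2 - 3.31*w + 0.87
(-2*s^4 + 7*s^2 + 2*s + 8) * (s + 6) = -2*s^5 - 12*s^4 + 7*s^3 + 44*s^2 + 20*s + 48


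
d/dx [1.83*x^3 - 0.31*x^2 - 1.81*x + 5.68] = 5.49*x^2 - 0.62*x - 1.81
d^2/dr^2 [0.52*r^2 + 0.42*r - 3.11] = 1.04000000000000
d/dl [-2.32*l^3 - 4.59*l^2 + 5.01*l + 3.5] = -6.96*l^2 - 9.18*l + 5.01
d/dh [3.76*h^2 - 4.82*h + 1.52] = 7.52*h - 4.82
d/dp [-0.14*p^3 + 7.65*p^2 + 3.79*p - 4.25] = -0.42*p^2 + 15.3*p + 3.79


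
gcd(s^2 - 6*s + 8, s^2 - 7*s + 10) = s - 2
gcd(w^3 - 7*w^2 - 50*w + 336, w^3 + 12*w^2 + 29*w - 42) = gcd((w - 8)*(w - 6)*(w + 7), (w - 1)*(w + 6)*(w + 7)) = w + 7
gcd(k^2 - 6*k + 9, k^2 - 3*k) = k - 3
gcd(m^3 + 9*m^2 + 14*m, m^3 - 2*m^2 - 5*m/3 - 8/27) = 1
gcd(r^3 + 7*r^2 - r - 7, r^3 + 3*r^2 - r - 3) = r^2 - 1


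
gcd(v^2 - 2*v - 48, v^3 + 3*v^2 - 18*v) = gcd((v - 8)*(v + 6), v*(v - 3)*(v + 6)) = v + 6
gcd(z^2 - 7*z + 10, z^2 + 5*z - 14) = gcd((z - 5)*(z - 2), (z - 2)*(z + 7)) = z - 2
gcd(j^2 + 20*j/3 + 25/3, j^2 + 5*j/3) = j + 5/3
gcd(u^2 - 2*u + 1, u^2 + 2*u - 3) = u - 1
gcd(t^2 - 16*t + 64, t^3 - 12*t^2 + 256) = t^2 - 16*t + 64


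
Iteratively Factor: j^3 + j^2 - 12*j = (j - 3)*(j^2 + 4*j) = j*(j - 3)*(j + 4)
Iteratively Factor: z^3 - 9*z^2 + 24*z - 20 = (z - 5)*(z^2 - 4*z + 4) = (z - 5)*(z - 2)*(z - 2)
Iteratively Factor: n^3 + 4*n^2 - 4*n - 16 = (n + 4)*(n^2 - 4) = (n + 2)*(n + 4)*(n - 2)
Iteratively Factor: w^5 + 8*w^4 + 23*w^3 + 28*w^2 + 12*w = (w)*(w^4 + 8*w^3 + 23*w^2 + 28*w + 12) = w*(w + 1)*(w^3 + 7*w^2 + 16*w + 12) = w*(w + 1)*(w + 2)*(w^2 + 5*w + 6) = w*(w + 1)*(w + 2)^2*(w + 3)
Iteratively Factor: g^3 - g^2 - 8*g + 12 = (g - 2)*(g^2 + g - 6) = (g - 2)^2*(g + 3)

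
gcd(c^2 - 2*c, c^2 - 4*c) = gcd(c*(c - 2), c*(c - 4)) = c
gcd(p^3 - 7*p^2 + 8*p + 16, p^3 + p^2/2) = 1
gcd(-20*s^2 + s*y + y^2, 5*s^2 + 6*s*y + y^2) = 5*s + y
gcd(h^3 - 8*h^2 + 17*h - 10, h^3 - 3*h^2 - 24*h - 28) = 1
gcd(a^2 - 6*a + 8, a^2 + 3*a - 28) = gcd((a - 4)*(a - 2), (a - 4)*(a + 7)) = a - 4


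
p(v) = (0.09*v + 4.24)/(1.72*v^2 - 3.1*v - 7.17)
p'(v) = (3.1 - 3.44*v)*(0.09*v + 4.24)/(1.72*v^2 - 3.1*v - 7.17)^2 + 0.09/(1.72*v^2 - 3.1*v - 7.17)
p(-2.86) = 0.25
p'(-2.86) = 0.21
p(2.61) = -1.26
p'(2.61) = -2.12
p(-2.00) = 0.69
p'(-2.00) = 1.18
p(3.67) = 0.99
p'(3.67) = -2.02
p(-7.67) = 0.03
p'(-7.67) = 0.01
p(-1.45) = 4.37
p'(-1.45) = 37.61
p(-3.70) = 0.14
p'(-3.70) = 0.08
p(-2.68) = 0.30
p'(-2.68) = 0.28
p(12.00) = 0.03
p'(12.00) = -0.00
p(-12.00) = 0.01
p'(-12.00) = 0.00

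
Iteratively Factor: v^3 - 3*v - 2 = (v + 1)*(v^2 - v - 2) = (v + 1)^2*(v - 2)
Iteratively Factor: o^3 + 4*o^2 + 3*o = (o + 3)*(o^2 + o) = (o + 1)*(o + 3)*(o)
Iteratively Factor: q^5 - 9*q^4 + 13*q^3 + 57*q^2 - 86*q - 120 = (q + 1)*(q^4 - 10*q^3 + 23*q^2 + 34*q - 120) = (q - 5)*(q + 1)*(q^3 - 5*q^2 - 2*q + 24) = (q - 5)*(q - 4)*(q + 1)*(q^2 - q - 6) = (q - 5)*(q - 4)*(q - 3)*(q + 1)*(q + 2)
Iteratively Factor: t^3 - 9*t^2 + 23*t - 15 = (t - 5)*(t^2 - 4*t + 3) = (t - 5)*(t - 1)*(t - 3)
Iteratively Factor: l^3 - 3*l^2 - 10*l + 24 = (l - 4)*(l^2 + l - 6) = (l - 4)*(l - 2)*(l + 3)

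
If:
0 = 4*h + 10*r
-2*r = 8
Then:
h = 10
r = -4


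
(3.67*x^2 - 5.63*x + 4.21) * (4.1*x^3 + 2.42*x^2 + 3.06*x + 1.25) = 15.047*x^5 - 14.2016*x^4 + 14.8666*x^3 - 2.4521*x^2 + 5.8451*x + 5.2625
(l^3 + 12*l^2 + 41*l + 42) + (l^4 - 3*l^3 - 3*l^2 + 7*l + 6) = l^4 - 2*l^3 + 9*l^2 + 48*l + 48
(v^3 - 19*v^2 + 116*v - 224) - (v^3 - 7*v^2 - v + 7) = -12*v^2 + 117*v - 231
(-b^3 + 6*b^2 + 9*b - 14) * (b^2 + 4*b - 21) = -b^5 + 2*b^4 + 54*b^3 - 104*b^2 - 245*b + 294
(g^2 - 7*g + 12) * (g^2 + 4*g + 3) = g^4 - 3*g^3 - 13*g^2 + 27*g + 36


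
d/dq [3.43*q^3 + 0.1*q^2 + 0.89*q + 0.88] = 10.29*q^2 + 0.2*q + 0.89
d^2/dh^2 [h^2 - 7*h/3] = 2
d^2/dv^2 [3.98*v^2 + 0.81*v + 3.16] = 7.96000000000000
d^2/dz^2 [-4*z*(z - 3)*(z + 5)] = -24*z - 16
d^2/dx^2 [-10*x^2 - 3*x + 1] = -20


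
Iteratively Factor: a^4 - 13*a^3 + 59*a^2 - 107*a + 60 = (a - 5)*(a^3 - 8*a^2 + 19*a - 12) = (a - 5)*(a - 3)*(a^2 - 5*a + 4) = (a - 5)*(a - 3)*(a - 1)*(a - 4)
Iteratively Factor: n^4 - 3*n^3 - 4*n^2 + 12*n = (n - 2)*(n^3 - n^2 - 6*n) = (n - 3)*(n - 2)*(n^2 + 2*n) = n*(n - 3)*(n - 2)*(n + 2)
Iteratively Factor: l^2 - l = (l)*(l - 1)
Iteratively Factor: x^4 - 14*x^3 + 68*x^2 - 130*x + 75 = (x - 5)*(x^3 - 9*x^2 + 23*x - 15) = (x - 5)*(x - 1)*(x^2 - 8*x + 15) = (x - 5)^2*(x - 1)*(x - 3)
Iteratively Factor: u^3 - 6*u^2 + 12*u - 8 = (u - 2)*(u^2 - 4*u + 4) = (u - 2)^2*(u - 2)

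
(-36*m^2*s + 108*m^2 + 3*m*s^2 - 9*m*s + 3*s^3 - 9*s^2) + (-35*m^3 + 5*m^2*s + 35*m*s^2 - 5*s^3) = -35*m^3 - 31*m^2*s + 108*m^2 + 38*m*s^2 - 9*m*s - 2*s^3 - 9*s^2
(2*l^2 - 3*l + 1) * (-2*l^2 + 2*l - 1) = -4*l^4 + 10*l^3 - 10*l^2 + 5*l - 1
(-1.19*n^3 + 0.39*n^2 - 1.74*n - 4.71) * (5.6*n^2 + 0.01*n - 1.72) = -6.664*n^5 + 2.1721*n^4 - 7.6933*n^3 - 27.0642*n^2 + 2.9457*n + 8.1012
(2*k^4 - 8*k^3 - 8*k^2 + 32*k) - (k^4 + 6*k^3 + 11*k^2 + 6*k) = k^4 - 14*k^3 - 19*k^2 + 26*k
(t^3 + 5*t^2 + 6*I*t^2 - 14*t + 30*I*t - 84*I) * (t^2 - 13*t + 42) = t^5 - 8*t^4 + 6*I*t^4 - 37*t^3 - 48*I*t^3 + 392*t^2 - 222*I*t^2 - 588*t + 2352*I*t - 3528*I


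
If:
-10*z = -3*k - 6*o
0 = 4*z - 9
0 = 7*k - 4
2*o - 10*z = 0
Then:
No Solution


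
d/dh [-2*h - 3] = -2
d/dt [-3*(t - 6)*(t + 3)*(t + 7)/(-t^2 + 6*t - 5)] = 3*(t^4 - 12*t^3 + 30*t^2 + 292*t - 951)/(t^4 - 12*t^3 + 46*t^2 - 60*t + 25)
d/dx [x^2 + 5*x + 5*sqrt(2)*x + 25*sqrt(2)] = 2*x + 5 + 5*sqrt(2)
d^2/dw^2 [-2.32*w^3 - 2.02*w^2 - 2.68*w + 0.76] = -13.92*w - 4.04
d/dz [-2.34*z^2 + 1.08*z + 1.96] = 1.08 - 4.68*z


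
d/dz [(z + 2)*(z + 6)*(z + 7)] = 3*z^2 + 30*z + 68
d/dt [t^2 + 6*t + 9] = 2*t + 6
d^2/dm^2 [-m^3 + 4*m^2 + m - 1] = 8 - 6*m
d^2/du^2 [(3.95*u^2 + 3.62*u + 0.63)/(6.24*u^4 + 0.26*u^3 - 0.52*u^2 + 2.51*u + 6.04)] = (922.821120000001*u^8 + 1729.900224*u^7 + 610.751128*u^6 - 780.743183999999*u^5 - 3967.849548*u^4 - 2769.919776*u^3 - 275.225652*u^2 + 57.348408*u + 190.338878)/(242.970624*u^12 + 30.371328*u^11 - 59.477184*u^10 + 288.155816*u^9 + 734.939088*u^8 + 10.649028*u^7 - 0.605488000000051*u^6 + 569.655918*u^5 + 701.657268*u^4 - 3.03154900000001*u^3 + 57.246516*u^2 + 274.706448*u + 220.348864)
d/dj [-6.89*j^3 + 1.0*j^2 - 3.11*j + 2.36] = -20.67*j^2 + 2.0*j - 3.11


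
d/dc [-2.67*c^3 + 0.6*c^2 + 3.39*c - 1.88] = -8.01*c^2 + 1.2*c + 3.39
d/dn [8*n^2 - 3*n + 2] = 16*n - 3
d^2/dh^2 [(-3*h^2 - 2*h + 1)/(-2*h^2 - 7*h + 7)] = 4*(-17*h^3 + 57*h^2 + 21*h + 91)/(8*h^6 + 84*h^5 + 210*h^4 - 245*h^3 - 735*h^2 + 1029*h - 343)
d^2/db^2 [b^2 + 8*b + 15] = 2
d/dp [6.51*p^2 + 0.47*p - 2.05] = 13.02*p + 0.47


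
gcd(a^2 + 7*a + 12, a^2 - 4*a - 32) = a + 4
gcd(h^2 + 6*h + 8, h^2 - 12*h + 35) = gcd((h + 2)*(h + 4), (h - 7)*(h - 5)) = 1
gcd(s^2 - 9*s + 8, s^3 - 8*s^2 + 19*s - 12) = s - 1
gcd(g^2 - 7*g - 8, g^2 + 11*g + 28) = 1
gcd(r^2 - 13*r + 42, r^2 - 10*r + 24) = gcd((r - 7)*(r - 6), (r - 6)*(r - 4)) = r - 6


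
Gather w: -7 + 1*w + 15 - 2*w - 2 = 6 - w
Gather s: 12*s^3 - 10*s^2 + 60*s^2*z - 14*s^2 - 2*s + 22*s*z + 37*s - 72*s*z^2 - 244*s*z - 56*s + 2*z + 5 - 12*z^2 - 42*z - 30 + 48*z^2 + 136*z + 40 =12*s^3 + s^2*(60*z - 24) + s*(-72*z^2 - 222*z - 21) + 36*z^2 + 96*z + 15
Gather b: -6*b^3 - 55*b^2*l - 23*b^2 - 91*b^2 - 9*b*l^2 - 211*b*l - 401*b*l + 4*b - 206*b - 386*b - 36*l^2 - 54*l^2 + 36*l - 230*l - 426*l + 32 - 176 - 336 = -6*b^3 + b^2*(-55*l - 114) + b*(-9*l^2 - 612*l - 588) - 90*l^2 - 620*l - 480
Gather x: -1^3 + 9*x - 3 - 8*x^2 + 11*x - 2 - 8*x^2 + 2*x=-16*x^2 + 22*x - 6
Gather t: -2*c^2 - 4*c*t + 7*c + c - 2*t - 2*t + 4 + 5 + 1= -2*c^2 + 8*c + t*(-4*c - 4) + 10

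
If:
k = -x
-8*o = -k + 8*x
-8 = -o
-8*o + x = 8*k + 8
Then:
No Solution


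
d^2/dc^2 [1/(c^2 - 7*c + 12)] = 2*(-c^2 + 7*c + (2*c - 7)^2 - 12)/(c^2 - 7*c + 12)^3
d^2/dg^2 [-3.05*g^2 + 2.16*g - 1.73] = -6.10000000000000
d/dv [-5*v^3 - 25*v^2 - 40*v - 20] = -15*v^2 - 50*v - 40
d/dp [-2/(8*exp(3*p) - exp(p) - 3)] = (48*exp(2*p) - 2)*exp(p)/(-8*exp(3*p) + exp(p) + 3)^2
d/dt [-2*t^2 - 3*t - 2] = -4*t - 3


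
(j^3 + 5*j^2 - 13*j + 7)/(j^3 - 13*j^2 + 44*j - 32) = (j^2 + 6*j - 7)/(j^2 - 12*j + 32)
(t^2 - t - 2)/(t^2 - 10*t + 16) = (t + 1)/(t - 8)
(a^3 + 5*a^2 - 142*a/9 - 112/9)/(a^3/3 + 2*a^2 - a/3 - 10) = (9*a^3 + 45*a^2 - 142*a - 112)/(3*(a^3 + 6*a^2 - a - 30))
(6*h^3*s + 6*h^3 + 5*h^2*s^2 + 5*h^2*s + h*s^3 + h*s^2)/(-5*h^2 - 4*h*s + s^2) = h*(6*h^2*s + 6*h^2 + 5*h*s^2 + 5*h*s + s^3 + s^2)/(-5*h^2 - 4*h*s + s^2)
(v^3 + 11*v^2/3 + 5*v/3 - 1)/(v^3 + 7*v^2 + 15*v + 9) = (v - 1/3)/(v + 3)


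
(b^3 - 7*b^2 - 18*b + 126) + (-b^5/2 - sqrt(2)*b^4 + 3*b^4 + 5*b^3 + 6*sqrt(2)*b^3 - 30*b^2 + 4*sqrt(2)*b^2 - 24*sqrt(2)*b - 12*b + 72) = -b^5/2 - sqrt(2)*b^4 + 3*b^4 + 6*b^3 + 6*sqrt(2)*b^3 - 37*b^2 + 4*sqrt(2)*b^2 - 24*sqrt(2)*b - 30*b + 198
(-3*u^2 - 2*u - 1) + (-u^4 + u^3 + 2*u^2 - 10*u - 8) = -u^4 + u^3 - u^2 - 12*u - 9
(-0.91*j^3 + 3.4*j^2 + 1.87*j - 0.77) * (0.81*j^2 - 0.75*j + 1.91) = -0.7371*j^5 + 3.4365*j^4 - 2.7734*j^3 + 4.4678*j^2 + 4.1492*j - 1.4707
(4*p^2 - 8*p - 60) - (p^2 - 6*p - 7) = 3*p^2 - 2*p - 53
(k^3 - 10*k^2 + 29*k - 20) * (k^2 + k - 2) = k^5 - 9*k^4 + 17*k^3 + 29*k^2 - 78*k + 40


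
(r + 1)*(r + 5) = r^2 + 6*r + 5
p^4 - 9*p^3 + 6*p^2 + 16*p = p*(p - 8)*(p - 2)*(p + 1)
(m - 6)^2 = m^2 - 12*m + 36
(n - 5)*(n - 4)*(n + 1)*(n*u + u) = n^4*u - 7*n^3*u + 3*n^2*u + 31*n*u + 20*u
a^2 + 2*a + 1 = (a + 1)^2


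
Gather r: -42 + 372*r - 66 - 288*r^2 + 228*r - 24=-288*r^2 + 600*r - 132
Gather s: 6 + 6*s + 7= 6*s + 13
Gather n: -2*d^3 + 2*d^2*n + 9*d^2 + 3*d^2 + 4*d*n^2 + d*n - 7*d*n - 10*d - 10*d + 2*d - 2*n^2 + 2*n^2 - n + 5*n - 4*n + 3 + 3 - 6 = -2*d^3 + 12*d^2 + 4*d*n^2 - 18*d + n*(2*d^2 - 6*d)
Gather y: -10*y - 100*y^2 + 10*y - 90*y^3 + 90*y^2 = -90*y^3 - 10*y^2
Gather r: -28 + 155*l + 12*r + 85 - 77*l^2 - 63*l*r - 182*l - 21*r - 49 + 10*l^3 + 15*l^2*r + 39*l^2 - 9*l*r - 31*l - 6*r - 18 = 10*l^3 - 38*l^2 - 58*l + r*(15*l^2 - 72*l - 15) - 10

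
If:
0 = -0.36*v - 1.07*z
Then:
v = -2.97222222222222*z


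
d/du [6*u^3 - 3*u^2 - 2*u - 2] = 18*u^2 - 6*u - 2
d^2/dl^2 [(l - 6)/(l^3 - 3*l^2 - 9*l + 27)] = 6*(l^3 - 9*l^2 - 9*l - 27)/(l^7 - 3*l^6 - 27*l^5 + 81*l^4 + 243*l^3 - 729*l^2 - 729*l + 2187)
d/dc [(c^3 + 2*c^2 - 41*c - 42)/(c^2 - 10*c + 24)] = (c^2 - 8*c - 39)/(c^2 - 8*c + 16)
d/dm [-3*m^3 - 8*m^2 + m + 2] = -9*m^2 - 16*m + 1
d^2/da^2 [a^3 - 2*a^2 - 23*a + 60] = 6*a - 4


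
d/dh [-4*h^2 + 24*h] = 24 - 8*h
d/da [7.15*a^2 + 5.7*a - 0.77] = 14.3*a + 5.7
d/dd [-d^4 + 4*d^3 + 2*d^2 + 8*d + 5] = -4*d^3 + 12*d^2 + 4*d + 8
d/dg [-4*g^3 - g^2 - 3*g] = -12*g^2 - 2*g - 3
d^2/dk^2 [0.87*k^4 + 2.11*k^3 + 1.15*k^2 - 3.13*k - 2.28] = 10.44*k^2 + 12.66*k + 2.3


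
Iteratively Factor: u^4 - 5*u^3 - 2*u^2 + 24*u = (u)*(u^3 - 5*u^2 - 2*u + 24) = u*(u - 4)*(u^2 - u - 6) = u*(u - 4)*(u - 3)*(u + 2)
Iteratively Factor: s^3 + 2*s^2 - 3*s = (s + 3)*(s^2 - s) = (s - 1)*(s + 3)*(s)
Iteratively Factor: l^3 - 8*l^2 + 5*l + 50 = (l + 2)*(l^2 - 10*l + 25) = (l - 5)*(l + 2)*(l - 5)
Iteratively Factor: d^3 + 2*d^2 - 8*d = (d - 2)*(d^2 + 4*d) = d*(d - 2)*(d + 4)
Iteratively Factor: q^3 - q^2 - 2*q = (q)*(q^2 - q - 2) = q*(q + 1)*(q - 2)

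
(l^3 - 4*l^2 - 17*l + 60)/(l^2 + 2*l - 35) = (l^2 + l - 12)/(l + 7)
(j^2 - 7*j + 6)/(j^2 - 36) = (j - 1)/(j + 6)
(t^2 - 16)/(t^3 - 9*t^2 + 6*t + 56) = (t + 4)/(t^2 - 5*t - 14)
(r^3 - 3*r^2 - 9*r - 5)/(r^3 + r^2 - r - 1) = (r - 5)/(r - 1)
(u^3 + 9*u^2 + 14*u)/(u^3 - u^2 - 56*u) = (u + 2)/(u - 8)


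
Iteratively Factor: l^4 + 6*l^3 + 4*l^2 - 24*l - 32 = (l + 2)*(l^3 + 4*l^2 - 4*l - 16) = (l + 2)^2*(l^2 + 2*l - 8) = (l + 2)^2*(l + 4)*(l - 2)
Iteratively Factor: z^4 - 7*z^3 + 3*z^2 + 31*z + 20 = (z + 1)*(z^3 - 8*z^2 + 11*z + 20) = (z + 1)^2*(z^2 - 9*z + 20) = (z - 4)*(z + 1)^2*(z - 5)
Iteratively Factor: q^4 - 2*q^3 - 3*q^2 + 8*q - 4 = (q - 2)*(q^3 - 3*q + 2) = (q - 2)*(q - 1)*(q^2 + q - 2) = (q - 2)*(q - 1)^2*(q + 2)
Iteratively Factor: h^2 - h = (h)*(h - 1)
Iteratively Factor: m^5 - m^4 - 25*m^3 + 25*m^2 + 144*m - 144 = (m + 4)*(m^4 - 5*m^3 - 5*m^2 + 45*m - 36) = (m - 3)*(m + 4)*(m^3 - 2*m^2 - 11*m + 12) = (m - 4)*(m - 3)*(m + 4)*(m^2 + 2*m - 3) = (m - 4)*(m - 3)*(m + 3)*(m + 4)*(m - 1)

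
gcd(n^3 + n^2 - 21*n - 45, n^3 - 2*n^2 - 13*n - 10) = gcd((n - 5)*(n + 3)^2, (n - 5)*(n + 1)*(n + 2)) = n - 5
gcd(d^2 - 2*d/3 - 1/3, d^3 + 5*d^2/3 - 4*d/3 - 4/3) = d - 1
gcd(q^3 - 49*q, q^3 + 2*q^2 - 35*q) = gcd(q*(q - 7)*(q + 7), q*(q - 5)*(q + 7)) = q^2 + 7*q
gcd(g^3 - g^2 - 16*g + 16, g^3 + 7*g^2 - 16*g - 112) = g^2 - 16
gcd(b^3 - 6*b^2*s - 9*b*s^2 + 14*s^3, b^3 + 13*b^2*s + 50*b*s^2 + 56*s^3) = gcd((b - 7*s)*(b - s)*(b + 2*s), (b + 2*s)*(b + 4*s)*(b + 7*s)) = b + 2*s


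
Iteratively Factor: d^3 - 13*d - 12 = (d + 1)*(d^2 - d - 12) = (d + 1)*(d + 3)*(d - 4)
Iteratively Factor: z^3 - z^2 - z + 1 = (z - 1)*(z^2 - 1) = (z - 1)*(z + 1)*(z - 1)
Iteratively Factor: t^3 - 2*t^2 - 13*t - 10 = (t + 2)*(t^2 - 4*t - 5) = (t + 1)*(t + 2)*(t - 5)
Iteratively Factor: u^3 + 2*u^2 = (u)*(u^2 + 2*u) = u^2*(u + 2)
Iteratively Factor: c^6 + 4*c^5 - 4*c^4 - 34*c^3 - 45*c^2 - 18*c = (c + 1)*(c^5 + 3*c^4 - 7*c^3 - 27*c^2 - 18*c) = (c + 1)*(c + 2)*(c^4 + c^3 - 9*c^2 - 9*c) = (c + 1)^2*(c + 2)*(c^3 - 9*c) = c*(c + 1)^2*(c + 2)*(c^2 - 9) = c*(c - 3)*(c + 1)^2*(c + 2)*(c + 3)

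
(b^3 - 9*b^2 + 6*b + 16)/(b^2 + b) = b - 10 + 16/b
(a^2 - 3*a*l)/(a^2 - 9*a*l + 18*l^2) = a/(a - 6*l)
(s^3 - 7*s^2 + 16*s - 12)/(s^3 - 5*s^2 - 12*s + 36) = (s^2 - 5*s + 6)/(s^2 - 3*s - 18)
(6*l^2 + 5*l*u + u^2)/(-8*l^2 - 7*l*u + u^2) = (6*l^2 + 5*l*u + u^2)/(-8*l^2 - 7*l*u + u^2)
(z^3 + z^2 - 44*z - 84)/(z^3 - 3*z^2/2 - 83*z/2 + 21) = 2*(z + 2)/(2*z - 1)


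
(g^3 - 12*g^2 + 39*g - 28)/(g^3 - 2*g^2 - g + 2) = (g^2 - 11*g + 28)/(g^2 - g - 2)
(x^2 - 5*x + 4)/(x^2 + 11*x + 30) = (x^2 - 5*x + 4)/(x^2 + 11*x + 30)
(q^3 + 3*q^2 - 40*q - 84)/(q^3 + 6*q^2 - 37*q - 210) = (q + 2)/(q + 5)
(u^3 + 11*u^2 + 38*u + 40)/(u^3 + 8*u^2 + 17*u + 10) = (u + 4)/(u + 1)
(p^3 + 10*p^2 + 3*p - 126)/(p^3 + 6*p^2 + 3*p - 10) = (p^3 + 10*p^2 + 3*p - 126)/(p^3 + 6*p^2 + 3*p - 10)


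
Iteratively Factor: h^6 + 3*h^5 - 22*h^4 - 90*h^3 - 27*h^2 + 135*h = (h + 3)*(h^5 - 22*h^3 - 24*h^2 + 45*h) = (h + 3)^2*(h^4 - 3*h^3 - 13*h^2 + 15*h) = (h + 3)^3*(h^3 - 6*h^2 + 5*h) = (h - 5)*(h + 3)^3*(h^2 - h) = (h - 5)*(h - 1)*(h + 3)^3*(h)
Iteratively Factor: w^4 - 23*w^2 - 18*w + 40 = (w + 2)*(w^3 - 2*w^2 - 19*w + 20) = (w + 2)*(w + 4)*(w^2 - 6*w + 5) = (w - 5)*(w + 2)*(w + 4)*(w - 1)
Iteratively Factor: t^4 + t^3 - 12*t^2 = (t)*(t^3 + t^2 - 12*t) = t*(t - 3)*(t^2 + 4*t) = t*(t - 3)*(t + 4)*(t)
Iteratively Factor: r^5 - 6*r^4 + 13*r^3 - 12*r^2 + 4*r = (r - 1)*(r^4 - 5*r^3 + 8*r^2 - 4*r) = r*(r - 1)*(r^3 - 5*r^2 + 8*r - 4) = r*(r - 2)*(r - 1)*(r^2 - 3*r + 2) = r*(r - 2)*(r - 1)^2*(r - 2)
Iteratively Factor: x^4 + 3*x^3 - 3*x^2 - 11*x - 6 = (x + 1)*(x^3 + 2*x^2 - 5*x - 6) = (x + 1)^2*(x^2 + x - 6) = (x + 1)^2*(x + 3)*(x - 2)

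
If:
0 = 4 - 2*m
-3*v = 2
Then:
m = 2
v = -2/3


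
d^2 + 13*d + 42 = (d + 6)*(d + 7)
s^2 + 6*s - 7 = (s - 1)*(s + 7)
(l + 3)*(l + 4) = l^2 + 7*l + 12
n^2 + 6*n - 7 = (n - 1)*(n + 7)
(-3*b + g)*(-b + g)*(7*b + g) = 21*b^3 - 25*b^2*g + 3*b*g^2 + g^3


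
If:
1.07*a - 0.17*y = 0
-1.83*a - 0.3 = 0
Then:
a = -0.16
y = -1.03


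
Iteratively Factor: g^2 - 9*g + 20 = (g - 5)*(g - 4)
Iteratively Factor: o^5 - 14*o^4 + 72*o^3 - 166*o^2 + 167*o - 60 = (o - 4)*(o^4 - 10*o^3 + 32*o^2 - 38*o + 15) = (o - 4)*(o - 1)*(o^3 - 9*o^2 + 23*o - 15) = (o - 5)*(o - 4)*(o - 1)*(o^2 - 4*o + 3) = (o - 5)*(o - 4)*(o - 3)*(o - 1)*(o - 1)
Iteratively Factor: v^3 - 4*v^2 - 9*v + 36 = (v + 3)*(v^2 - 7*v + 12) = (v - 4)*(v + 3)*(v - 3)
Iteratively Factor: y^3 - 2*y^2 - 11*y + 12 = (y - 1)*(y^2 - y - 12) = (y - 1)*(y + 3)*(y - 4)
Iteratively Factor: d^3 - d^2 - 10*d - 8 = (d + 2)*(d^2 - 3*d - 4) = (d + 1)*(d + 2)*(d - 4)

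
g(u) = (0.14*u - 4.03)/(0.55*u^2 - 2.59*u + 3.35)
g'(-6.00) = -0.03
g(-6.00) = -0.13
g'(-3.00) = -0.09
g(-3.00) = -0.28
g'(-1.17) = -0.30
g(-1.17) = -0.59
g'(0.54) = -1.70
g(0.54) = -1.87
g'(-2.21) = -0.15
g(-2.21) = -0.37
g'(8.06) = 0.06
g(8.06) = -0.16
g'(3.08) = 8.48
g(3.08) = -6.10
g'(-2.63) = -0.11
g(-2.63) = -0.31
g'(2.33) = -0.64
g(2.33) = -12.30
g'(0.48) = -1.58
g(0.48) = -1.77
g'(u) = (2.59 - 1.1*u)*(0.14*u - 4.03)/(0.55*u^2 - 2.59*u + 3.35)^2 + 0.14/(0.55*u^2 - 2.59*u + 3.35)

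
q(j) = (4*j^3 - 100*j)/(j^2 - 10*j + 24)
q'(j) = (10 - 2*j)*(4*j^3 - 100*j)/(j^2 - 10*j + 24)^2 + (12*j^2 - 100)/(j^2 - 10*j + 24) = 4*(j^4 - 20*j^3 + 97*j^2 - 600)/(j^4 - 20*j^3 + 148*j^2 - 480*j + 576)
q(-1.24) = 3.07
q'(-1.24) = -1.14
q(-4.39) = 1.15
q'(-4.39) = 1.75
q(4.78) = 43.23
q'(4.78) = -203.03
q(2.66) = -42.61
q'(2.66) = -47.93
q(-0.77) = 2.33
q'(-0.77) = -2.04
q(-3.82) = 2.07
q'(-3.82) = 1.45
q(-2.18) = 3.49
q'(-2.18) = 0.14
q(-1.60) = 3.37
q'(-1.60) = -0.58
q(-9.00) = -10.34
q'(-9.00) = 2.99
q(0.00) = 0.00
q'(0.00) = -4.17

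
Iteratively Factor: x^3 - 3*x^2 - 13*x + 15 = (x - 1)*(x^2 - 2*x - 15) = (x - 5)*(x - 1)*(x + 3)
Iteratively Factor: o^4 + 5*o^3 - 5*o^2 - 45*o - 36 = (o + 4)*(o^3 + o^2 - 9*o - 9) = (o + 3)*(o + 4)*(o^2 - 2*o - 3) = (o - 3)*(o + 3)*(o + 4)*(o + 1)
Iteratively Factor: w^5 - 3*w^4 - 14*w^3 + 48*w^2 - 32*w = (w - 1)*(w^4 - 2*w^3 - 16*w^2 + 32*w) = w*(w - 1)*(w^3 - 2*w^2 - 16*w + 32) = w*(w - 1)*(w + 4)*(w^2 - 6*w + 8) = w*(w - 2)*(w - 1)*(w + 4)*(w - 4)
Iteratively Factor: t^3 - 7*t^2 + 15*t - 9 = (t - 1)*(t^2 - 6*t + 9) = (t - 3)*(t - 1)*(t - 3)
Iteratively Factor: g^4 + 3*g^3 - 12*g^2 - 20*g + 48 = (g - 2)*(g^3 + 5*g^2 - 2*g - 24) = (g - 2)*(g + 3)*(g^2 + 2*g - 8) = (g - 2)*(g + 3)*(g + 4)*(g - 2)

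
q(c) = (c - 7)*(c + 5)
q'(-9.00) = -20.00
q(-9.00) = 64.00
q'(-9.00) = -20.00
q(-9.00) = 64.00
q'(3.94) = 5.88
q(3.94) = -27.36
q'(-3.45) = -8.90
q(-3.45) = -16.20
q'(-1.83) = -5.66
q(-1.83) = -27.99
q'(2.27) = 2.54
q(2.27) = -34.39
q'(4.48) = 6.96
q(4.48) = -23.89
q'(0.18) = -1.64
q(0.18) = -35.33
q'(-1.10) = -4.20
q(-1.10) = -31.59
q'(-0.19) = -2.38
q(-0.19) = -34.58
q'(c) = 2*c - 2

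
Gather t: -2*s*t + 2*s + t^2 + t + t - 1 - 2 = 2*s + t^2 + t*(2 - 2*s) - 3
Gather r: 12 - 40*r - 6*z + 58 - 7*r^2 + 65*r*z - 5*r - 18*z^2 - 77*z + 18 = -7*r^2 + r*(65*z - 45) - 18*z^2 - 83*z + 88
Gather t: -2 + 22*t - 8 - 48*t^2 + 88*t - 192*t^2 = -240*t^2 + 110*t - 10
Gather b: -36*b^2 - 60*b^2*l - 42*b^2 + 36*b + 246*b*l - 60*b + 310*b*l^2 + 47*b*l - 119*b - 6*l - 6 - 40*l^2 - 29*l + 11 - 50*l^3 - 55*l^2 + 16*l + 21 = b^2*(-60*l - 78) + b*(310*l^2 + 293*l - 143) - 50*l^3 - 95*l^2 - 19*l + 26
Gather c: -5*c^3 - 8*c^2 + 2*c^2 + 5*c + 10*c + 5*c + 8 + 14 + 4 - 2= -5*c^3 - 6*c^2 + 20*c + 24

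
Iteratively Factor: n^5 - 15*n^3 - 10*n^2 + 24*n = (n + 3)*(n^4 - 3*n^3 - 6*n^2 + 8*n) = n*(n + 3)*(n^3 - 3*n^2 - 6*n + 8) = n*(n - 4)*(n + 3)*(n^2 + n - 2) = n*(n - 4)*(n + 2)*(n + 3)*(n - 1)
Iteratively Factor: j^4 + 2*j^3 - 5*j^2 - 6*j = (j - 2)*(j^3 + 4*j^2 + 3*j) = (j - 2)*(j + 3)*(j^2 + j) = j*(j - 2)*(j + 3)*(j + 1)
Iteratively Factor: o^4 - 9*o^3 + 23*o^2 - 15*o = (o - 3)*(o^3 - 6*o^2 + 5*o) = (o - 3)*(o - 1)*(o^2 - 5*o) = (o - 5)*(o - 3)*(o - 1)*(o)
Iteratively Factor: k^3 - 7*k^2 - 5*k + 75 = (k - 5)*(k^2 - 2*k - 15) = (k - 5)*(k + 3)*(k - 5)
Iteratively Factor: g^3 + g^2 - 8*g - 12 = (g + 2)*(g^2 - g - 6) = (g + 2)^2*(g - 3)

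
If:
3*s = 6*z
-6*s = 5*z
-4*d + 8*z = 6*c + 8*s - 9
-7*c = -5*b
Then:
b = 21/10 - 14*d/15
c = 3/2 - 2*d/3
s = 0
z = 0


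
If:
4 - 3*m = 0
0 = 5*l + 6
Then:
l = -6/5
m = 4/3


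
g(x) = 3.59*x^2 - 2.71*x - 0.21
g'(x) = 7.18*x - 2.71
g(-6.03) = 146.67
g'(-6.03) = -46.01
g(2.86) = 21.40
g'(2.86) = 17.82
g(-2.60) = 31.10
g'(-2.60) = -21.38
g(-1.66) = 14.18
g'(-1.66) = -14.63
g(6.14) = 118.49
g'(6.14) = 41.38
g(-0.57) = 2.50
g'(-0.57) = -6.80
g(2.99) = 23.78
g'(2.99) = 18.76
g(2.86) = 21.40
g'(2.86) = 17.82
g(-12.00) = 549.27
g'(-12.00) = -88.87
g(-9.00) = 314.97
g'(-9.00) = -67.33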